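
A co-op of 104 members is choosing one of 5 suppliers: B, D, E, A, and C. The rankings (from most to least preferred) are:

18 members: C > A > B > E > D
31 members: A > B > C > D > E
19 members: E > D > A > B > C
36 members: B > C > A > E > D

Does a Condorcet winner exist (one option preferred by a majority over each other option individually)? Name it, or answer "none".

none

Checking pairwise contests:
A beats B 68–36.
B beats D 85–19.
B beats E 85–19.
C beats A 54–50.
B beats C 86–18.
Every option loses at least one head-to-head, so there is no Condorcet winner.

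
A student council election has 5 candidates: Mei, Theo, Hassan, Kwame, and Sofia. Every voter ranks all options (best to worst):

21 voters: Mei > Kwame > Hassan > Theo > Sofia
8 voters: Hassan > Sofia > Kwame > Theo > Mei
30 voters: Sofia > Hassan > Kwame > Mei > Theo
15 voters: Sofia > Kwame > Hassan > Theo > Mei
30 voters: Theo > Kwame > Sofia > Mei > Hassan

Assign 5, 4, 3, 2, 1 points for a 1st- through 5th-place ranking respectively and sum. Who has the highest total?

Kwame

Mei: 21·5 + 8·1 + 30·2 + 15·1 + 30·2 = 248
Theo: 21·2 + 8·2 + 30·1 + 15·2 + 30·5 = 268
Hassan: 21·3 + 8·5 + 30·4 + 15·3 + 30·1 = 298
Kwame: 21·4 + 8·3 + 30·3 + 15·4 + 30·4 = 378
Sofia: 21·1 + 8·4 + 30·5 + 15·5 + 30·3 = 368
Kwame has the highest Borda score (378).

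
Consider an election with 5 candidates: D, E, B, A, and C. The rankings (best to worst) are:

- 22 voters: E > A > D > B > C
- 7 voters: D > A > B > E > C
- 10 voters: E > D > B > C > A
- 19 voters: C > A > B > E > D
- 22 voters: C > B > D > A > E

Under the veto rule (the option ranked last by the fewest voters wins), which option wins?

B

Last-place votes: D 19, E 22, B 0, A 10, C 29.
B is ranked last by the fewest voters, so B wins.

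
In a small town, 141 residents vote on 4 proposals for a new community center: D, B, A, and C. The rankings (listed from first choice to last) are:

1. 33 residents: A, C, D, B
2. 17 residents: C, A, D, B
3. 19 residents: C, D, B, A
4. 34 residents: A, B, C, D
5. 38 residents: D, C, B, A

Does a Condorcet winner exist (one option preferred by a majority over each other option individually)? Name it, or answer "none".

C

C vs D: 103–38 for C.
C vs B: 107–34 for C.
C vs A: 74–67 for C.
C beats every other option head-to-head.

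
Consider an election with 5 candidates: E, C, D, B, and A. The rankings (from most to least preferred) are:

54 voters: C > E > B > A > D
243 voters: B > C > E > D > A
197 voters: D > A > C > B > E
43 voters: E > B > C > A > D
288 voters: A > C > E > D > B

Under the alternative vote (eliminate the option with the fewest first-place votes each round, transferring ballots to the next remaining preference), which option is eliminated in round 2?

Round 1: E 43, C 54, D 197, B 243, A 288. Eliminate E.
Round 2: C 54, D 197, B 286, A 288. Eliminate C.

C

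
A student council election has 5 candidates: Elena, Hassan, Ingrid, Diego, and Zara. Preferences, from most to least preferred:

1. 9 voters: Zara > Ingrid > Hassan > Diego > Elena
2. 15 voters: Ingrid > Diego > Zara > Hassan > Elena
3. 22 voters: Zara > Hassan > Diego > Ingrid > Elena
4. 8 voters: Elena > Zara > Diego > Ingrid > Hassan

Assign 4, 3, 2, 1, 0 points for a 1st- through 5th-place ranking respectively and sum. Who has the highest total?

Zara

Elena: 9·0 + 15·0 + 22·0 + 8·4 = 32
Hassan: 9·2 + 15·1 + 22·3 + 8·0 = 99
Ingrid: 9·3 + 15·4 + 22·1 + 8·1 = 117
Diego: 9·1 + 15·3 + 22·2 + 8·2 = 114
Zara: 9·4 + 15·2 + 22·4 + 8·3 = 178
Zara has the highest Borda score (178).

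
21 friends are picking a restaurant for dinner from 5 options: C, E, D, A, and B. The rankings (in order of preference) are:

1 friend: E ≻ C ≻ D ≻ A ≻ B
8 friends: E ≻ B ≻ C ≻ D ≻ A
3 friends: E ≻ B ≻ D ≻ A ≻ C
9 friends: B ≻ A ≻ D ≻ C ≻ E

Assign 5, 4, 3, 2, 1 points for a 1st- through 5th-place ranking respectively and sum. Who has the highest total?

C: 1·4 + 8·3 + 3·1 + 9·2 = 49
E: 1·5 + 8·5 + 3·5 + 9·1 = 69
D: 1·3 + 8·2 + 3·3 + 9·3 = 55
A: 1·2 + 8·1 + 3·2 + 9·4 = 52
B: 1·1 + 8·4 + 3·4 + 9·5 = 90
B has the highest Borda score (90).

B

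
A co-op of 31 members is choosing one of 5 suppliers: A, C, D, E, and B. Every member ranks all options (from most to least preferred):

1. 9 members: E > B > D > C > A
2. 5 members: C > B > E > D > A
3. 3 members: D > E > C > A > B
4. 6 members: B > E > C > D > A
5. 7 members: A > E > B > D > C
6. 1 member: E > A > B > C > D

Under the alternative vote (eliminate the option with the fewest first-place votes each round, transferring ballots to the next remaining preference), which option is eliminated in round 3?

Round 1: A 7, C 5, D 3, E 10, B 6. Eliminate D.
Round 2: A 7, C 5, E 13, B 6. Eliminate C.
Round 3: A 7, E 13, B 11. Eliminate A.

A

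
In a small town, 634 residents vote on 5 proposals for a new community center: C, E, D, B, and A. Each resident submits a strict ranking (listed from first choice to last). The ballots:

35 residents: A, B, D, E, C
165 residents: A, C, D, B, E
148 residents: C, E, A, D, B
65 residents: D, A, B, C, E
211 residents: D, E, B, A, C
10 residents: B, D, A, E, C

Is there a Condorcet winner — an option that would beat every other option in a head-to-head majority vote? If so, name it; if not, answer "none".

none

Checking pairwise contests:
D beats C 321–313.
C beats E 378–256.
A beats D 348–286.
E beats B 359–275.
E beats A 359–275.
Every option loses at least one head-to-head, so there is no Condorcet winner.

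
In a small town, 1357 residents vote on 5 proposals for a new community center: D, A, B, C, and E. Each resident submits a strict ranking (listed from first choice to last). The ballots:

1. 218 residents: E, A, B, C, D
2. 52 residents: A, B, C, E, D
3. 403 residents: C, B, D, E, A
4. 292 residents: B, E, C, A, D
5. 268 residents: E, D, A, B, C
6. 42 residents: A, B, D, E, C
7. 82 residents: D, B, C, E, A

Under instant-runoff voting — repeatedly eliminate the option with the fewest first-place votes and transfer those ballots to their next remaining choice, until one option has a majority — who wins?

B

Round 1: D 82, A 94, B 292, C 403, E 486. Eliminate D.
Round 2: A 94, B 374, C 403, E 486. Eliminate A.
Round 3: B 468, C 403, E 486. Eliminate C.
Round 4: B 871, E 486. B has a majority.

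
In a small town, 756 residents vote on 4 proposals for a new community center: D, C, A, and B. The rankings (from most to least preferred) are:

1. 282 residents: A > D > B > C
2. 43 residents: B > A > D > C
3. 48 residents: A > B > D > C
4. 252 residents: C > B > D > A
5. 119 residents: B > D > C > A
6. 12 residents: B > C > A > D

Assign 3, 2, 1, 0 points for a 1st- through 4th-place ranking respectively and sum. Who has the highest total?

D: 282·2 + 43·1 + 48·1 + 252·1 + 119·2 + 12·0 = 1145
C: 282·0 + 43·0 + 48·0 + 252·3 + 119·1 + 12·2 = 899
A: 282·3 + 43·2 + 48·3 + 252·0 + 119·0 + 12·1 = 1088
B: 282·1 + 43·3 + 48·2 + 252·2 + 119·3 + 12·3 = 1404
B has the highest Borda score (1404).

B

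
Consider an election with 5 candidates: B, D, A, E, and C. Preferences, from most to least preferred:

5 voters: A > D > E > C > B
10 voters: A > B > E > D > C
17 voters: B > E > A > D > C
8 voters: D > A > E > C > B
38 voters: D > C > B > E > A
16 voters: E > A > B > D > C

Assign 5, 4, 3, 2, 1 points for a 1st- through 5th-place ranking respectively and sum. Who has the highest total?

B: 5·1 + 10·4 + 17·5 + 8·1 + 38·3 + 16·3 = 300
D: 5·4 + 10·2 + 17·2 + 8·5 + 38·5 + 16·2 = 336
A: 5·5 + 10·5 + 17·3 + 8·4 + 38·1 + 16·4 = 260
E: 5·3 + 10·3 + 17·4 + 8·3 + 38·2 + 16·5 = 293
C: 5·2 + 10·1 + 17·1 + 8·2 + 38·4 + 16·1 = 221
D has the highest Borda score (336).

D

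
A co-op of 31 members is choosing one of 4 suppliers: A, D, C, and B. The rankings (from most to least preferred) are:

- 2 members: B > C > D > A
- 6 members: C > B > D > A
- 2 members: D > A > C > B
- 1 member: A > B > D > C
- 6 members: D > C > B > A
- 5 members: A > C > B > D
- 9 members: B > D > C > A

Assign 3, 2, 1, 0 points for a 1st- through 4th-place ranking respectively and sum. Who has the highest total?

A: 2·0 + 6·0 + 2·2 + 1·3 + 6·0 + 5·3 + 9·0 = 22
D: 2·1 + 6·1 + 2·3 + 1·1 + 6·3 + 5·0 + 9·2 = 51
C: 2·2 + 6·3 + 2·1 + 1·0 + 6·2 + 5·2 + 9·1 = 55
B: 2·3 + 6·2 + 2·0 + 1·2 + 6·1 + 5·1 + 9·3 = 58
B has the highest Borda score (58).

B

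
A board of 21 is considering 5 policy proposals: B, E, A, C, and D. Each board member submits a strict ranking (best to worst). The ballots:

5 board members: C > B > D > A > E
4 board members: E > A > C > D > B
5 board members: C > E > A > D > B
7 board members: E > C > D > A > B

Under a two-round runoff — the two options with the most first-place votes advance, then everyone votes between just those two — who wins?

E

Round 1 first-place votes: B 0, E 11, A 0, C 10, D 0.
E and C advance.
Runoff: E is preferred to C by 11 voters; C by 10.
E wins the runoff.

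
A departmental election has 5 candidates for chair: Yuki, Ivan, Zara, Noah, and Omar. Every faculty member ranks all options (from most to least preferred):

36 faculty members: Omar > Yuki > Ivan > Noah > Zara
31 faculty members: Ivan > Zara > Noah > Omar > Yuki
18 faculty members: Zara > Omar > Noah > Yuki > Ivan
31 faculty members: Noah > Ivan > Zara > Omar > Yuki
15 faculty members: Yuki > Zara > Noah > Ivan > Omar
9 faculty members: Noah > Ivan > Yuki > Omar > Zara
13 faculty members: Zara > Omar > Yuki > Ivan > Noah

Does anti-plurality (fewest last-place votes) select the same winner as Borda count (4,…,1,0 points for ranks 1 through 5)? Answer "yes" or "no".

Anti-plurality — last-place votes: Yuki 62, Ivan 18, Zara 45, Noah 13, Omar 15. Winner: Noah.
Borda — scores: Yuki 230, Ivan 344, Zara 324, Noah 324, Omar 308. Winner: Ivan.
The two methods disagree.

no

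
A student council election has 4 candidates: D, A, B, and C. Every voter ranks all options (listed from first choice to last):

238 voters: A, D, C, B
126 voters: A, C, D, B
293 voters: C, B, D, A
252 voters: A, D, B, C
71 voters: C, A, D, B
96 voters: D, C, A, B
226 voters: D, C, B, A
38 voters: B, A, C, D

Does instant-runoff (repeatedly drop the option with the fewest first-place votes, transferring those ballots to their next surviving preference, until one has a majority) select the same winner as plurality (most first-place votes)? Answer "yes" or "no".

Instant-runoff — R1 D 322, A 616, B 38, C 364 (B out); R2 D 322, A 654, C 364 (D out); R3 A 654, C 686 (C winner). Winner: C.
Plurality — first-place votes: D 322, A 616, B 38, C 364. Winner: A.
The two methods disagree.

no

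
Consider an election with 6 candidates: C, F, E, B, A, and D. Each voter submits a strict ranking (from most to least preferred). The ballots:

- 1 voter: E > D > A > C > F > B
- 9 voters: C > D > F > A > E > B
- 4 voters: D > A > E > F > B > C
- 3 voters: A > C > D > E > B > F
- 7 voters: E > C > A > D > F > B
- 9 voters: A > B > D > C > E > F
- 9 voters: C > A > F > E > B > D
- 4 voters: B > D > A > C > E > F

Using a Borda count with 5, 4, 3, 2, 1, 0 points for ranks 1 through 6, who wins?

A

C: 1·2 + 9·5 + 4·0 + 3·4 + 7·4 + 9·2 + 9·5 + 4·2 = 158
F: 1·1 + 9·3 + 4·2 + 3·0 + 7·1 + 9·0 + 9·3 + 4·0 = 70
E: 1·5 + 9·1 + 4·3 + 3·2 + 7·5 + 9·1 + 9·2 + 4·1 = 98
B: 1·0 + 9·0 + 4·1 + 3·1 + 7·0 + 9·4 + 9·1 + 4·5 = 72
A: 1·3 + 9·2 + 4·4 + 3·5 + 7·3 + 9·5 + 9·4 + 4·3 = 166
D: 1·4 + 9·4 + 4·5 + 3·3 + 7·2 + 9·3 + 9·0 + 4·4 = 126
A has the highest Borda score (166).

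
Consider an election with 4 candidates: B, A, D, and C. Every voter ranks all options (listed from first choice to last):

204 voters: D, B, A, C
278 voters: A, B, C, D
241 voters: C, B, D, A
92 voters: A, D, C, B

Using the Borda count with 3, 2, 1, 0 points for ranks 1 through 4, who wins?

B

B: 204·2 + 278·2 + 241·2 + 92·0 = 1446
A: 204·1 + 278·3 + 241·0 + 92·3 = 1314
D: 204·3 + 278·0 + 241·1 + 92·2 = 1037
C: 204·0 + 278·1 + 241·3 + 92·1 = 1093
B has the highest Borda score (1446).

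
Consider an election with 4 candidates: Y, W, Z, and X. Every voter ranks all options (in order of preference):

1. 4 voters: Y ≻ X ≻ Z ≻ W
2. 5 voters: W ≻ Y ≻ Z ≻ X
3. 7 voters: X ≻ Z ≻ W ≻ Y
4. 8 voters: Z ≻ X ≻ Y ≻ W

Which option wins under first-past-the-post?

Z

First-place votes: Y 4, W 5, Z 8, X 7.
Z has the most first-place votes.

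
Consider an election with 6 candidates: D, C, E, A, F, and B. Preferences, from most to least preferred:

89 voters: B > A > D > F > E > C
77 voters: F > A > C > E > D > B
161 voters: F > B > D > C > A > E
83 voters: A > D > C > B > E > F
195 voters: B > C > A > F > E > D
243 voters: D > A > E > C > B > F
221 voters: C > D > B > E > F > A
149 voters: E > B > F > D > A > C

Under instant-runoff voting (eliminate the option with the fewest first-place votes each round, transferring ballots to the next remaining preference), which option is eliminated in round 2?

Round 1: D 243, C 221, E 149, A 83, F 238, B 284. Eliminate A.
Round 2: D 326, C 221, E 149, F 238, B 284. Eliminate E.

E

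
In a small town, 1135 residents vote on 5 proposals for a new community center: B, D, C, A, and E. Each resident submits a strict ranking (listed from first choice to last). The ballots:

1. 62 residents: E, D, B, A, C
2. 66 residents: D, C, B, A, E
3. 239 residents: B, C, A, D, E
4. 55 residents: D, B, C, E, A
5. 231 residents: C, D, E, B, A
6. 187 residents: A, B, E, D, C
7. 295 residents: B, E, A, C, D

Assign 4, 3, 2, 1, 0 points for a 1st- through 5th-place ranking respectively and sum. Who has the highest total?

B: 62·2 + 66·2 + 239·4 + 55·3 + 231·1 + 187·3 + 295·4 = 3349
D: 62·3 + 66·4 + 239·1 + 55·4 + 231·3 + 187·1 + 295·0 = 1789
C: 62·0 + 66·3 + 239·3 + 55·2 + 231·4 + 187·0 + 295·1 = 2244
A: 62·1 + 66·1 + 239·2 + 55·0 + 231·0 + 187·4 + 295·2 = 1944
E: 62·4 + 66·0 + 239·0 + 55·1 + 231·2 + 187·2 + 295·3 = 2024
B has the highest Borda score (3349).

B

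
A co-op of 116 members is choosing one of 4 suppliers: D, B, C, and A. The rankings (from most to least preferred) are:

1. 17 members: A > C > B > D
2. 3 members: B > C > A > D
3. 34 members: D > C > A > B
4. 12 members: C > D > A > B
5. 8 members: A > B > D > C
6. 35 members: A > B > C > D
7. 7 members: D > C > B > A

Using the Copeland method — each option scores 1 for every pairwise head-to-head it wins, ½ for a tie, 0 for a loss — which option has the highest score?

D: loses to B, C, and A → score 0.
B: beats D; loses to C and A → score 1.
C: beats D and B; loses to A → score 2.
A: beats D, B, and C → score 3.
A has the best pairwise record.

A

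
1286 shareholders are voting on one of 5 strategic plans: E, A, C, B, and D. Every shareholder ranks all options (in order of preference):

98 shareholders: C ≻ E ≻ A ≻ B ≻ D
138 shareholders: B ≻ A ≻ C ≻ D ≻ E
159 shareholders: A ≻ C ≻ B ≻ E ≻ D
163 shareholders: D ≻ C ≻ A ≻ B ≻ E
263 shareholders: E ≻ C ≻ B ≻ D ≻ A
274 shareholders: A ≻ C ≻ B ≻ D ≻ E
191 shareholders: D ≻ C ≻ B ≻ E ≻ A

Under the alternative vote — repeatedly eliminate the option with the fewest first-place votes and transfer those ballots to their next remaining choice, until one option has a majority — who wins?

A

Round 1: E 263, A 433, C 98, B 138, D 354. Eliminate C.
Round 2: E 361, A 433, B 138, D 354. Eliminate B.
Round 3: E 361, A 571, D 354. Eliminate D.
Round 4: E 552, A 734. A has a majority.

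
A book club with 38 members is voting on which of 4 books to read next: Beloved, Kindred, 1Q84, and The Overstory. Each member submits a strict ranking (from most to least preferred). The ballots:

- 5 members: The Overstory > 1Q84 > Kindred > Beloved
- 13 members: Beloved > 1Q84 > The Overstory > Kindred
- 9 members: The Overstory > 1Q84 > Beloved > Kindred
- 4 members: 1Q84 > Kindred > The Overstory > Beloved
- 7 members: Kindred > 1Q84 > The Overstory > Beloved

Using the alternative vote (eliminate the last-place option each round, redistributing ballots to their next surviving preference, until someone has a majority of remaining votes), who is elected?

The Overstory

Round 1: Beloved 13, Kindred 7, 1Q84 4, The Overstory 14. Eliminate 1Q84.
Round 2: Beloved 13, Kindred 11, The Overstory 14. Eliminate Kindred.
Round 3: Beloved 13, The Overstory 25. The Overstory has a majority.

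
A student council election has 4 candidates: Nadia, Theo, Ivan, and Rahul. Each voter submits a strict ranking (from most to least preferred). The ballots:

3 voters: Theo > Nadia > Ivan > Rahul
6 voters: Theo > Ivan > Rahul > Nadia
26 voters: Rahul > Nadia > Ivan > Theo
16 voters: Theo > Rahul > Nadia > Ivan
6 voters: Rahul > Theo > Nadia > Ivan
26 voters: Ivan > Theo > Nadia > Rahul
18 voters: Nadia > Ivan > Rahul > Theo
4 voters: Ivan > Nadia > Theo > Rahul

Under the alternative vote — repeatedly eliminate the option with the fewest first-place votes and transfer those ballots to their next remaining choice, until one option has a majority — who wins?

Ivan

Round 1: Nadia 18, Theo 25, Ivan 30, Rahul 32. Eliminate Nadia.
Round 2: Theo 25, Ivan 48, Rahul 32. Eliminate Theo.
Round 3: Ivan 57, Rahul 48. Ivan has a majority.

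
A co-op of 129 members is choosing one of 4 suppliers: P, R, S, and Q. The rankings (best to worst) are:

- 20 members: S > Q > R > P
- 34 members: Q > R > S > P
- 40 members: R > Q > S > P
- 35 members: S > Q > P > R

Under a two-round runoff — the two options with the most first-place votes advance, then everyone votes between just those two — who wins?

R

Round 1 first-place votes: P 0, R 40, S 55, Q 34.
S and R advance.
Runoff: S is preferred to R by 55 voters; R by 74.
R wins the runoff.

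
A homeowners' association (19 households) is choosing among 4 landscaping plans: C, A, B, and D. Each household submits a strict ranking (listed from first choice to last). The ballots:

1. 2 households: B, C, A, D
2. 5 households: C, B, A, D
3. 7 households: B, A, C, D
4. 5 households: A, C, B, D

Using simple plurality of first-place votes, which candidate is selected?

B

First-place votes: C 5, A 5, B 9, D 0.
B has the most first-place votes.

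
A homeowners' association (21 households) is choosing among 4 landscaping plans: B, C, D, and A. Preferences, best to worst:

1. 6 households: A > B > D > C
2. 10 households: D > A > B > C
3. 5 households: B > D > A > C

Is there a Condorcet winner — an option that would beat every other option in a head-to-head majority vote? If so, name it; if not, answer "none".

none

Checking pairwise contests:
A beats B 16–5.
B beats C 21–0.
B beats D 11–10.
D beats A 15–6.
Every option loses at least one head-to-head, so there is no Condorcet winner.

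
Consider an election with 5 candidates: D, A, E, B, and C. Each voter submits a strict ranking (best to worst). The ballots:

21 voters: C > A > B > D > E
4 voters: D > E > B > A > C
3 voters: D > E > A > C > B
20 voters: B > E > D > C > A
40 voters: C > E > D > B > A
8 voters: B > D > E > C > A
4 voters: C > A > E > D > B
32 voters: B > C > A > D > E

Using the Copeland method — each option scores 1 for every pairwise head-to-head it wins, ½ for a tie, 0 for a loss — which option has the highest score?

C

D: beats A and E; loses to B and C → score 2.
A: loses to D, E, B, and C → score 0.
E: beats A; loses to D, B, and C → score 1.
B: beats D, A, and E; loses to C → score 3.
C: beats D, A, E, and B → score 4.
C has the best pairwise record.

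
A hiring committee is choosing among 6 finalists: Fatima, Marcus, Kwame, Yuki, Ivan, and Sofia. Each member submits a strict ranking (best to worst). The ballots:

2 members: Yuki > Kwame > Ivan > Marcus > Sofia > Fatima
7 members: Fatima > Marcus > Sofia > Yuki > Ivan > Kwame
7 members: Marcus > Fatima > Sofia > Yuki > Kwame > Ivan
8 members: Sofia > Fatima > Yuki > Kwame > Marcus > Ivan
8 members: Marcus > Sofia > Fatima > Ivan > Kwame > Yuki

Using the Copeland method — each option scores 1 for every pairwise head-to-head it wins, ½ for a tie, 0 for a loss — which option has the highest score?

Fatima: beats Kwame, Yuki, and Ivan; loses to Marcus and Sofia → score 3.
Marcus: beats Fatima, Kwame, Yuki, Ivan, and Sofia → score 5.
Kwame: beats Ivan; loses to Fatima, Marcus, Yuki, and Sofia → score 1.
Yuki: beats Kwame and Ivan; loses to Fatima, Marcus, and Sofia → score 2.
Ivan: loses to Fatima, Marcus, Kwame, Yuki, and Sofia → score 0.
Sofia: beats Fatima, Kwame, Yuki, and Ivan; loses to Marcus → score 4.
Marcus has the best pairwise record.

Marcus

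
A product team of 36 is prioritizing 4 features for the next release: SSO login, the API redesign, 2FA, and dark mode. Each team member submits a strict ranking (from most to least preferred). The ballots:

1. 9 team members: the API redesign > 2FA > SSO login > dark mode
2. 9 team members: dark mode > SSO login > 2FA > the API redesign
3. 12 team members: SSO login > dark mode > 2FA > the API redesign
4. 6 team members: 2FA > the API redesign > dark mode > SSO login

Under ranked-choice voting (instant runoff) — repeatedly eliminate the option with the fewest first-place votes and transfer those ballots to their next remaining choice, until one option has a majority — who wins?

Round 1: SSO login 12, the API redesign 9, 2FA 6, dark mode 9. Eliminate 2FA.
Round 2: SSO login 12, the API redesign 15, dark mode 9. Eliminate dark mode.
Round 3: SSO login 21, the API redesign 15. SSO login has a majority.

SSO login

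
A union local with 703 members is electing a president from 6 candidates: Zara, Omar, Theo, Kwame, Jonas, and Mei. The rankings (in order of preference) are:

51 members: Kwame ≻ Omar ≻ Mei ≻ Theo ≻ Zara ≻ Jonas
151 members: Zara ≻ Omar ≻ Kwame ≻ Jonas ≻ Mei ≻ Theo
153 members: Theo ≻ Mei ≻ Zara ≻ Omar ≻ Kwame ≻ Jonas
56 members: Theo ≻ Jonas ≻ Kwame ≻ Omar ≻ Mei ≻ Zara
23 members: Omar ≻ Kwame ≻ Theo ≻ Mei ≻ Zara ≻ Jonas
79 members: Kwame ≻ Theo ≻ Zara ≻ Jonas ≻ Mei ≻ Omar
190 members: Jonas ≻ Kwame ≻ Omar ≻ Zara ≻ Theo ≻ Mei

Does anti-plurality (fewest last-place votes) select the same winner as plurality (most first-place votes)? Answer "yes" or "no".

Anti-plurality — last-place votes: Zara 56, Omar 79, Theo 151, Kwame 0, Jonas 227, Mei 190. Winner: Kwame.
Plurality — first-place votes: Zara 151, Omar 23, Theo 209, Kwame 130, Jonas 190, Mei 0. Winner: Theo.
The two methods disagree.

no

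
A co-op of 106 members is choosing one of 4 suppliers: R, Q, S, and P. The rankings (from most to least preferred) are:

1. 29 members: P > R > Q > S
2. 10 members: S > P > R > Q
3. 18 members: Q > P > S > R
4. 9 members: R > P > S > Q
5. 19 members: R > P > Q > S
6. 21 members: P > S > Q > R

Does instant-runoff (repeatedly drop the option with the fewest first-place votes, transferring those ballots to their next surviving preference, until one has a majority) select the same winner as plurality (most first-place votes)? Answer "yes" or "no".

yes

Instant-runoff — R1 R 28, Q 18, S 10, P 50 (S out); R2 R 28, Q 18, P 60 (P winner). Winner: P.
Plurality — first-place votes: R 28, Q 18, S 10, P 50. Winner: P.
The two methods agree.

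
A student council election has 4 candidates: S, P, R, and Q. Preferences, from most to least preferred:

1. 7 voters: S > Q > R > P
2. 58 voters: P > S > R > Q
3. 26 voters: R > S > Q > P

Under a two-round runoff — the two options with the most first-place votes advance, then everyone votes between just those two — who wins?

P

Round 1 first-place votes: S 7, P 58, R 26, Q 0.
P and R advance.
Runoff: P is preferred to R by 58 voters; R by 33.
P wins the runoff.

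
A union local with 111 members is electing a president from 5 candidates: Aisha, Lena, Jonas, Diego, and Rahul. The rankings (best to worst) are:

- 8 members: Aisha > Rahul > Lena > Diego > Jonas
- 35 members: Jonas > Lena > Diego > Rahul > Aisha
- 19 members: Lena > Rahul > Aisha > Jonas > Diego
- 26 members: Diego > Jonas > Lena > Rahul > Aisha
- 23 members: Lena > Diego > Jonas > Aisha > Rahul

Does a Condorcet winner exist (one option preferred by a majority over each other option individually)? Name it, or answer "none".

none

Checking pairwise contests:
Lena beats Aisha 103–8.
Jonas beats Lena 61–50.
Diego beats Jonas 57–54.
Lena beats Diego 85–26.
Lena beats Rahul 103–8.
Every option loses at least one head-to-head, so there is no Condorcet winner.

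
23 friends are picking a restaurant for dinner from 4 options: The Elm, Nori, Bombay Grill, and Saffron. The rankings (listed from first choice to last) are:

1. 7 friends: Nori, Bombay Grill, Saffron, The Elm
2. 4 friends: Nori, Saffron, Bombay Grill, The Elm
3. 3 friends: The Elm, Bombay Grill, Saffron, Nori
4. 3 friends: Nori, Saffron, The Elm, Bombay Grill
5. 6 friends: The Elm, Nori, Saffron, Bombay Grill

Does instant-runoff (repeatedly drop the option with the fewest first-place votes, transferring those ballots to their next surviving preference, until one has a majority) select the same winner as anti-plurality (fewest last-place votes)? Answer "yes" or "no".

Instant-runoff — R1 The Elm 9, Nori 14, Bombay Grill 0, Saffron 0 (Nori winner). Winner: Nori.
Anti-plurality — last-place votes: The Elm 11, Nori 3, Bombay Grill 9, Saffron 0. Winner: Saffron.
The two methods disagree.

no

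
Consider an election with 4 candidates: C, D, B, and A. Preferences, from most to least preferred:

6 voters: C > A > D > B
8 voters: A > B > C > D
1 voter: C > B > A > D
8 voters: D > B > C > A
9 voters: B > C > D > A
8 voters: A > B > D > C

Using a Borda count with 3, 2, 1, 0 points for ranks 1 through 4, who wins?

B

C: 6·3 + 8·1 + 1·3 + 8·1 + 9·2 + 8·0 = 55
D: 6·1 + 8·0 + 1·0 + 8·3 + 9·1 + 8·1 = 47
B: 6·0 + 8·2 + 1·2 + 8·2 + 9·3 + 8·2 = 77
A: 6·2 + 8·3 + 1·1 + 8·0 + 9·0 + 8·3 = 61
B has the highest Borda score (77).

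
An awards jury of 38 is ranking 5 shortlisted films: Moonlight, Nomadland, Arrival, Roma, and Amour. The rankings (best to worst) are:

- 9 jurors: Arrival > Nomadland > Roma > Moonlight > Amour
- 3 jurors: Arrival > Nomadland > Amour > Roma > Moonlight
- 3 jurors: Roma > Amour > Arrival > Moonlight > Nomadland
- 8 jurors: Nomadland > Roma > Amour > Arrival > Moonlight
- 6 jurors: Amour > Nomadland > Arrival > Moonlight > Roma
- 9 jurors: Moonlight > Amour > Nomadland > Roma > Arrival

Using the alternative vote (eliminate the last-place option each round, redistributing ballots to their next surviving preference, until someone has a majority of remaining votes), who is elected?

Amour

Round 1: Moonlight 9, Nomadland 8, Arrival 12, Roma 3, Amour 6. Eliminate Roma.
Round 2: Moonlight 9, Nomadland 8, Arrival 12, Amour 9. Eliminate Nomadland.
Round 3: Moonlight 9, Arrival 12, Amour 17. Eliminate Moonlight.
Round 4: Arrival 12, Amour 26. Amour has a majority.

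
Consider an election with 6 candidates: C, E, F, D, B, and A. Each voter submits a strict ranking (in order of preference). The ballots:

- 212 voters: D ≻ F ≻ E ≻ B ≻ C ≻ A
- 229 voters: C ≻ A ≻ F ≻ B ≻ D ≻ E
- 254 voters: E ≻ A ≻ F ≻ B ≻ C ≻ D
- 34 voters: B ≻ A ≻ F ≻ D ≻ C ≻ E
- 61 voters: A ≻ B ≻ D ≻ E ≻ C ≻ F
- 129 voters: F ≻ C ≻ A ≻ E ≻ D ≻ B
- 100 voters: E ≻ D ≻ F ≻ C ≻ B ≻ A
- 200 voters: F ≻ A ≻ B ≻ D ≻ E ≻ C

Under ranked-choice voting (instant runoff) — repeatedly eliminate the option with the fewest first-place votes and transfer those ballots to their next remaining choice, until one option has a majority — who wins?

Round 1: C 229, E 354, F 329, D 212, B 34, A 61. Eliminate B.
Round 2: C 229, E 354, F 329, D 212, A 95. Eliminate A.
Round 3: C 229, E 354, F 363, D 273. Eliminate C.
Round 4: E 354, F 592, D 273. Eliminate D.
Round 5: E 415, F 804. F has a majority.

F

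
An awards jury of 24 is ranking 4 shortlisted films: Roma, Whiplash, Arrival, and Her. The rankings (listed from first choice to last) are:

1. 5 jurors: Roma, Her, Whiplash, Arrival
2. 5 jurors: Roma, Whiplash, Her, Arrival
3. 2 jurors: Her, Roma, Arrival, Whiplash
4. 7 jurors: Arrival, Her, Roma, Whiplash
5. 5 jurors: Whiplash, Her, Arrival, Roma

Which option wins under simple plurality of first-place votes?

Roma

First-place votes: Roma 10, Whiplash 5, Arrival 7, Her 2.
Roma has the most first-place votes.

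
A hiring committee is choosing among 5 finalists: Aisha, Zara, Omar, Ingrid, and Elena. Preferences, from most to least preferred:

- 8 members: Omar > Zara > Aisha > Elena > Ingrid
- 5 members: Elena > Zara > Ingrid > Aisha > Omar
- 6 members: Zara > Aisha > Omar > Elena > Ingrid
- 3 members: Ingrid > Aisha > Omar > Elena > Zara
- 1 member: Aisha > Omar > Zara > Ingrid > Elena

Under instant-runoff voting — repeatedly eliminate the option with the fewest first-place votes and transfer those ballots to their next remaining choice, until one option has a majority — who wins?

Round 1: Aisha 1, Zara 6, Omar 8, Ingrid 3, Elena 5. Eliminate Aisha.
Round 2: Zara 6, Omar 9, Ingrid 3, Elena 5. Eliminate Ingrid.
Round 3: Zara 6, Omar 12, Elena 5. Omar has a majority.

Omar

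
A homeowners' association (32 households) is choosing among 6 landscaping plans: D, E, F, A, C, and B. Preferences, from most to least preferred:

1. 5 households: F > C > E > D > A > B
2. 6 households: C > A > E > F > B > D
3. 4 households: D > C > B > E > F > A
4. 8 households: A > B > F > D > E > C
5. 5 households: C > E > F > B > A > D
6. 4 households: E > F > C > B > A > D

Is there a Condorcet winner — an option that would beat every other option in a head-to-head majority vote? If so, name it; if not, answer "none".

none

Checking pairwise contests:
E beats D 20–12.
C beats E 20–12.
E beats F 19–13.
E beats A 18–14.
F beats C 17–15.
E beats B 20–12.
Every option loses at least one head-to-head, so there is no Condorcet winner.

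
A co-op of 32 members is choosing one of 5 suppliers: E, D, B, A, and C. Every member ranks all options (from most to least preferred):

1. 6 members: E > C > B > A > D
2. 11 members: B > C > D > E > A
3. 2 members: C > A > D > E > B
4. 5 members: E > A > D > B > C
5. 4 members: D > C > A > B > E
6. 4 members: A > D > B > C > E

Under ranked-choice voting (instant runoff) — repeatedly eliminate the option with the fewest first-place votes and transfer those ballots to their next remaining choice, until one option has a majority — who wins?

B

Round 1: E 11, D 4, B 11, A 4, C 2. Eliminate C.
Round 2: E 11, D 4, B 11, A 6. Eliminate D.
Round 3: E 11, B 11, A 10. Eliminate A.
Round 4: E 13, B 19. B has a majority.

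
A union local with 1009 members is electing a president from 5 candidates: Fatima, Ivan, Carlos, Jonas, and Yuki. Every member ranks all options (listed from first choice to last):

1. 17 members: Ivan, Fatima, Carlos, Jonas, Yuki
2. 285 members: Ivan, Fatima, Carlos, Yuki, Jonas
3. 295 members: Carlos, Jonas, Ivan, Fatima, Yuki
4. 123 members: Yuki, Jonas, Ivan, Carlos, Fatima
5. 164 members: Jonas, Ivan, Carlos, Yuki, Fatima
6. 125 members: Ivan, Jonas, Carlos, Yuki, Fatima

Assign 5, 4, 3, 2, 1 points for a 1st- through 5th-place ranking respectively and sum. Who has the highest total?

Fatima: 17·4 + 285·4 + 295·2 + 123·1 + 164·1 + 125·1 = 2210
Ivan: 17·5 + 285·5 + 295·3 + 123·3 + 164·4 + 125·5 = 4045
Carlos: 17·3 + 285·3 + 295·5 + 123·2 + 164·3 + 125·3 = 3494
Jonas: 17·2 + 285·1 + 295·4 + 123·4 + 164·5 + 125·4 = 3311
Yuki: 17·1 + 285·2 + 295·1 + 123·5 + 164·2 + 125·2 = 2075
Ivan has the highest Borda score (4045).

Ivan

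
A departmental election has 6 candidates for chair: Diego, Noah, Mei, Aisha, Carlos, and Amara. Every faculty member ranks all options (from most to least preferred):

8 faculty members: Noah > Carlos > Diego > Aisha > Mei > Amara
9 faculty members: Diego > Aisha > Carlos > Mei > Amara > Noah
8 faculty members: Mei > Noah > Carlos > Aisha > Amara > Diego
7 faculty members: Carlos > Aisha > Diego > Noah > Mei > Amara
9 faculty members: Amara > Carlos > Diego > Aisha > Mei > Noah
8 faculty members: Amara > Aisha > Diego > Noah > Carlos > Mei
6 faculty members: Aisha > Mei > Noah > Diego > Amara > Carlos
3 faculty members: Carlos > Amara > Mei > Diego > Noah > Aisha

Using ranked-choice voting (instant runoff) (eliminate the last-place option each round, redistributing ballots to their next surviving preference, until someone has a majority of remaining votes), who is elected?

Carlos

Round 1: Diego 9, Noah 8, Mei 8, Aisha 6, Carlos 10, Amara 17. Eliminate Aisha.
Round 2: Diego 9, Noah 8, Mei 14, Carlos 10, Amara 17. Eliminate Noah.
Round 3: Diego 9, Mei 14, Carlos 18, Amara 17. Eliminate Diego.
Round 4: Mei 14, Carlos 27, Amara 17. Eliminate Mei.
Round 5: Carlos 35, Amara 23. Carlos has a majority.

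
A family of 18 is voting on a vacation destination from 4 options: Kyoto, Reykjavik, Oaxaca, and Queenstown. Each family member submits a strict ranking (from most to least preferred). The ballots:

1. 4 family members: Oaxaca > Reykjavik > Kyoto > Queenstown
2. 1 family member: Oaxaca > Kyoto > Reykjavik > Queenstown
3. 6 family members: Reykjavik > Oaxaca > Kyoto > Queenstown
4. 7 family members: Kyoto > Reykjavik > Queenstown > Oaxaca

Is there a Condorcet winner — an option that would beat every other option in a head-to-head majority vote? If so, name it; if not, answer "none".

Reykjavik vs Kyoto: 10–8 for Reykjavik.
Reykjavik vs Oaxaca: 13–5 for Reykjavik.
Reykjavik vs Queenstown: 18–0 for Reykjavik.
Reykjavik beats every other option head-to-head.

Reykjavik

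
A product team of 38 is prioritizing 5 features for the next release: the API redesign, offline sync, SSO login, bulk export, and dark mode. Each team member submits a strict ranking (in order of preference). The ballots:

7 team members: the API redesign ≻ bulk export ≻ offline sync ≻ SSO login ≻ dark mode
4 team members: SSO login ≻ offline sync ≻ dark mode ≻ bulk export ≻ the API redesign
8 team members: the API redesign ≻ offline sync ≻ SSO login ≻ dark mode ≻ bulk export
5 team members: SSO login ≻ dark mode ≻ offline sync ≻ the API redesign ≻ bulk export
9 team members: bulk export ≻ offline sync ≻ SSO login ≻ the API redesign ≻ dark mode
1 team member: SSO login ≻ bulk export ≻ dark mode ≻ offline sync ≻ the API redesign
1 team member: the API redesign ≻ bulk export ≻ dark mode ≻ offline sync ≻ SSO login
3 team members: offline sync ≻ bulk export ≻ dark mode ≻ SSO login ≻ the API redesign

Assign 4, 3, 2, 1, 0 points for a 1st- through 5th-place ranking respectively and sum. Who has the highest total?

the API redesign: 7·4 + 4·0 + 8·4 + 5·1 + 9·1 + 1·0 + 1·4 + 3·0 = 78
offline sync: 7·2 + 4·3 + 8·3 + 5·2 + 9·3 + 1·1 + 1·1 + 3·4 = 101
SSO login: 7·1 + 4·4 + 8·2 + 5·4 + 9·2 + 1·4 + 1·0 + 3·1 = 84
bulk export: 7·3 + 4·1 + 8·0 + 5·0 + 9·4 + 1·3 + 1·3 + 3·3 = 76
dark mode: 7·0 + 4·2 + 8·1 + 5·3 + 9·0 + 1·2 + 1·2 + 3·2 = 41
offline sync has the highest Borda score (101).

offline sync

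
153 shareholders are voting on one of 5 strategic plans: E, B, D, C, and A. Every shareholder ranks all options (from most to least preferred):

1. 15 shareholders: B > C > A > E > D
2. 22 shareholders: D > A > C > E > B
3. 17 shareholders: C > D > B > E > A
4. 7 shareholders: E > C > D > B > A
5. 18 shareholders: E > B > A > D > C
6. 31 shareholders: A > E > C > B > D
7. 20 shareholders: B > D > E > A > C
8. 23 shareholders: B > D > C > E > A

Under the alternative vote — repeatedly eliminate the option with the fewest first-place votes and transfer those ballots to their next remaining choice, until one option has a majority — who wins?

B

Round 1: E 25, B 58, D 22, C 17, A 31. Eliminate C.
Round 2: E 25, B 58, D 39, A 31. Eliminate E.
Round 3: B 76, D 46, A 31. Eliminate A.
Round 4: B 107, D 46. B has a majority.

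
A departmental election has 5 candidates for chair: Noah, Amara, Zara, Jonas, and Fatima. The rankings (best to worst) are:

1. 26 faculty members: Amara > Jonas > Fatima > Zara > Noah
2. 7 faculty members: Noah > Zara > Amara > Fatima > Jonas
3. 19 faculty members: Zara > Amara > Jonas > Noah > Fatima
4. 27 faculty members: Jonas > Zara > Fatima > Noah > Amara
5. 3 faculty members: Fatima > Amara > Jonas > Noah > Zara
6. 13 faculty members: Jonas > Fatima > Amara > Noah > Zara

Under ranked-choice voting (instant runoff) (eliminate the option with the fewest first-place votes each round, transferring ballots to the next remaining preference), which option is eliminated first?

Fatima

Round 1: Noah 7, Amara 26, Zara 19, Jonas 40, Fatima 3. Eliminate Fatima.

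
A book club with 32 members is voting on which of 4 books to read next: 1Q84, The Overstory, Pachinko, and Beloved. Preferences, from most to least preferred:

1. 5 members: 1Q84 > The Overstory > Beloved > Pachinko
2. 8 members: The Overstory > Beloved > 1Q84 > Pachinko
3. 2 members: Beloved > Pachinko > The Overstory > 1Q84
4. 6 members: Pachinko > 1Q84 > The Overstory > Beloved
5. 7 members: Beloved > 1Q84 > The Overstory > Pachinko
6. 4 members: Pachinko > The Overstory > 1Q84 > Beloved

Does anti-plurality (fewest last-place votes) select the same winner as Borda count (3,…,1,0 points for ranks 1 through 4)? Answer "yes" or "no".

Anti-plurality — last-place votes: 1Q84 2, The Overstory 0, Pachinko 20, Beloved 10. Winner: The Overstory.
Borda — scores: 1Q84 53, The Overstory 57, Pachinko 34, Beloved 48. Winner: The Overstory.
The two methods agree.

yes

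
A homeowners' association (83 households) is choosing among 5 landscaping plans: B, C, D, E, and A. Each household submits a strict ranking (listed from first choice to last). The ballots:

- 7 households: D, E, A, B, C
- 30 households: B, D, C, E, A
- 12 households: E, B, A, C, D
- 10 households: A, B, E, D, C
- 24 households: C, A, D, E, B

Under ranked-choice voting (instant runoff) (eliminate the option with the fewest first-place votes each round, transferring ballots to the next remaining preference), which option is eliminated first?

D

Round 1: B 30, C 24, D 7, E 12, A 10. Eliminate D.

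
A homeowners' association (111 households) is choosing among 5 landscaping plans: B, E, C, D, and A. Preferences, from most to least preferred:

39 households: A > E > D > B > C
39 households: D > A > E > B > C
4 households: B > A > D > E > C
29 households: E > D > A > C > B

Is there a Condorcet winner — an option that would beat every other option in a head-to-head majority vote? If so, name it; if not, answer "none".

none

Checking pairwise contests:
E beats B 107–4.
A beats E 82–29.
B beats C 82–29.
E beats D 68–43.
D beats A 68–43.
Every option loses at least one head-to-head, so there is no Condorcet winner.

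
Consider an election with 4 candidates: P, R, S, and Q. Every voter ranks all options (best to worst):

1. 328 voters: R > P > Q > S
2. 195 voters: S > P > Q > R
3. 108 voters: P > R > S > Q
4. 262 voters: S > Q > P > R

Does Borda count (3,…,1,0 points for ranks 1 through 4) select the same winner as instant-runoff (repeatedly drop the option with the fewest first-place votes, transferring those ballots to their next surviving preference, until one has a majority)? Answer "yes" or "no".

Borda — scores: P 1632, R 1200, S 1479, Q 1047. Winner: P.
Instant-runoff — R1 P 108, R 328, S 457, Q 0 (S winner). Winner: S.
The two methods disagree.

no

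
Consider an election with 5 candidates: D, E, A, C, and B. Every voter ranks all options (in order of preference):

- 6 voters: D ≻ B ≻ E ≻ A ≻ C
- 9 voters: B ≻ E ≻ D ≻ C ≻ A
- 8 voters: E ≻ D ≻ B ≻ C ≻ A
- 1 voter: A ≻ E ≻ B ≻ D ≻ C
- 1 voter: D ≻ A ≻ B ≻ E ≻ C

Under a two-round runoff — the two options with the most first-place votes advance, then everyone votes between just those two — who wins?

Round 1 first-place votes: D 7, E 8, A 1, C 0, B 9.
B and E advance.
Runoff: B is preferred to E by 16 voters; E by 9.
B wins the runoff.

B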